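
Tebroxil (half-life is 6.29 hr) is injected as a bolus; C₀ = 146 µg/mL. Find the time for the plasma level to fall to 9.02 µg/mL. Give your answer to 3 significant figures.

25.3 hours

k = ln 2 / 6.29 = 0.1102 hr⁻¹
C(t) = C₀ e^(−kt)  ⇒  t = ln(C₀/C) / k
t = ln(146/9.02) / 0.1102 = 2.784 / 0.1102 ≈ 25.3 hours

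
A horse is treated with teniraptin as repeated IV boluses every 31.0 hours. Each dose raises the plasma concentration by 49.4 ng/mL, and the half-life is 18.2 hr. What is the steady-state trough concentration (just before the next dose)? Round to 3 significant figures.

k = ln 2 / 18.2 = 0.03809 hr⁻¹
Fraction remaining after one interval: e^(−kτ) = e^(−0.03809 × 31.0) = 0.3071
R = 1 / (1 − 0.3071) = 1.443
Css,max = 49.4 × 1.443 = 71.29 ng/mL
Css,min = Css,max × e^(−kτ) = 71.29 × 0.3071 ≈ 21.9 ng/mL

21.9 ng/mL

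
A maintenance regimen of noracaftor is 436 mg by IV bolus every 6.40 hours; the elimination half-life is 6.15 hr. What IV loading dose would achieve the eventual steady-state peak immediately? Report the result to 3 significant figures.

k = ln 2 / 6.15 = 0.1127 hr⁻¹
Accumulation ratio R = 1 / (1 − e^(−kτ)) = 1 / (1 − e^(−0.1127×6.40)) = 1 / (1 − 0.4861) = 1.946
Loading dose = maintenance dose × R = 436 × 1.946 ≈ 848 mg

848 mg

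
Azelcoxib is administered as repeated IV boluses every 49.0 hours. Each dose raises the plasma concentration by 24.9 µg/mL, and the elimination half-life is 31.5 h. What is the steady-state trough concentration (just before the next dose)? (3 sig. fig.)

k = ln 2 / 31.5 = 0.02200 h⁻¹
Fraction remaining after one interval: e^(−kτ) = e^(−0.02200 × 49.0) = 0.3402
R = 1 / (1 − 0.3402) = 1.516
Css,max = 24.9 × 1.516 = 37.74 µg/mL
Css,min = Css,max × e^(−kτ) = 37.74 × 0.3402 ≈ 12.8 µg/mL

12.8 µg/mL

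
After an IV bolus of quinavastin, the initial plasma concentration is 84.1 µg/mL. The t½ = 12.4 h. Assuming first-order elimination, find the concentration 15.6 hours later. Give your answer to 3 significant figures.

35.2 µg/mL

k = ln 2 / 12.4 = 0.05590 h⁻¹
C(t) = C₀ e^(−kt) = 84.1 × e^(−0.05590 × 15.6) = 84.1 × e^(−0.8720) = 84.1 × 0.4181 ≈ 35.2 µg/mL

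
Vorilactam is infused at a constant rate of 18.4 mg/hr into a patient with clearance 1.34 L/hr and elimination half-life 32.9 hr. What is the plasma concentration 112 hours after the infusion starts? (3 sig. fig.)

12.4 µg/mL

Css = rate / CL = 18.4 / 1.34 = 13.73 µg/mL
k = ln 2 / 32.9 = 0.02107 hr⁻¹
C(t) = Css (1 − e^(−kt)) = 13.73 × (1 − e^(−2.360)) = 13.73 × 0.9055 ≈ 12.4 µg/mL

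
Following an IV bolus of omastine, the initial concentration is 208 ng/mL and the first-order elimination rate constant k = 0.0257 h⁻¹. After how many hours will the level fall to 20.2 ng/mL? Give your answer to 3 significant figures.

C(t) = C₀ e^(−kt)  ⇒  t = ln(C₀/C) / k
t = ln(208/20.2) / 0.02570 = 2.332 / 0.02570 ≈ 90.7 hours

90.7 hours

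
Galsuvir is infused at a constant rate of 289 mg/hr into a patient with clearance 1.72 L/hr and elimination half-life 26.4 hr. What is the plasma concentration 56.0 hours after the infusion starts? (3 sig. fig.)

129 mg/L

Css = rate / CL = 289 / 1.72 = 168.0 mg/L
k = ln 2 / 26.4 = 0.02626 hr⁻¹
C(t) = Css (1 − e^(−kt)) = 168.0 × (1 − e^(−1.470)) = 168.0 × 0.7701 ≈ 129 mg/L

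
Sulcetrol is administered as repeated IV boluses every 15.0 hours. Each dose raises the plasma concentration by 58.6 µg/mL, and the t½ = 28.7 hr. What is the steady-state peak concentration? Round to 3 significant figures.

k = ln 2 / 28.7 = 0.02415 hr⁻¹
Fraction remaining after one interval: e^(−kτ) = e^(−0.02415 × 15.0) = 0.6961
R = 1 / (1 − 0.6961) = 3.290
Css,max = 58.6 × 3.290 ≈ 193 µg/mL

193 µg/mL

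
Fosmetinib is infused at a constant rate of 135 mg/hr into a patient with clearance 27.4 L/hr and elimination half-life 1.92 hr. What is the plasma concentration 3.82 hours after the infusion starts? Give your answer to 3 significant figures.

3.69 µg/mL

Css = rate / CL = 135 / 27.4 = 4.927 µg/mL
k = ln 2 / 1.92 = 0.3610 hr⁻¹
C(t) = Css (1 − e^(−kt)) = 4.927 × (1 − e^(−1.379)) = 4.927 × 0.7482 ≈ 3.69 µg/mL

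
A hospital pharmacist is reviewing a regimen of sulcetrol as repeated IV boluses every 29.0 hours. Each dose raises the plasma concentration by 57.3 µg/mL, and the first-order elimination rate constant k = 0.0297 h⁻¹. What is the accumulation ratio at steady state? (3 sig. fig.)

1.73

Fraction remaining after one interval: e^(−kτ) = e^(−0.02970 × 29.0) = 0.4226
R = 1 / (1 − 0.4226) = 1 / 0.5774 ≈ 1.73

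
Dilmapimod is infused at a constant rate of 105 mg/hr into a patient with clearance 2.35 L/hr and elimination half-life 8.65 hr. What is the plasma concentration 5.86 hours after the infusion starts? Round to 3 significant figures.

16.7 mg/L

Css = rate / CL = 105 / 2.35 = 44.68 mg/L
k = ln 2 / 8.65 = 0.08013 hr⁻¹
C(t) = Css (1 − e^(−kt)) = 44.68 × (1 − e^(−0.4696)) = 44.68 × 0.3747 ≈ 16.7 mg/L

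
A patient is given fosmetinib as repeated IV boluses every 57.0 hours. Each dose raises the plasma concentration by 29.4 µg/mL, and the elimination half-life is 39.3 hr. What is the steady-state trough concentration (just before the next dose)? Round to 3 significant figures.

17.0 µg/mL

k = ln 2 / 39.3 = 0.01764 hr⁻¹
Fraction remaining after one interval: e^(−kτ) = e^(−0.01764 × 57.0) = 0.3659
R = 1 / (1 − 0.3659) = 1.577
Css,max = 29.4 × 1.577 = 46.37 µg/mL
Css,min = Css,max × e^(−kτ) = 46.37 × 0.3659 ≈ 17.0 µg/mL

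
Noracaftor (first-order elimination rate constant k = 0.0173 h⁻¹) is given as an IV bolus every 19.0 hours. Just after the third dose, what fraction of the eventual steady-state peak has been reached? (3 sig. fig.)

f_n = 1 − e^(−nkτ) = 1 − e^(−3 × 0.01730 × 19.0) = 1 − e^(−0.9861) = 1 − 0.3730 ≈ 0.627

0.627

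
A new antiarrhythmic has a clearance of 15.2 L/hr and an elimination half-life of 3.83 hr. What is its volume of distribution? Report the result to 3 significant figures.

84.0 L

k = ln 2 / t½ = ln 2 / 3.83 = 0.1810 hr⁻¹
V = CL / k = 15.2 / 0.1810 ≈ 84.0 L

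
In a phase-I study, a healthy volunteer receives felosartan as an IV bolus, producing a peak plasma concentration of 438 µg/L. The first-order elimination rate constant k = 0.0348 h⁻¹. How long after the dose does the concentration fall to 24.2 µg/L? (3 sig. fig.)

C(t) = C₀ e^(−kt)  ⇒  t = ln(C₀/C) / k
t = ln(438/24.2) / 0.03480 = 2.896 / 0.03480 ≈ 83.2 hours

83.2 hours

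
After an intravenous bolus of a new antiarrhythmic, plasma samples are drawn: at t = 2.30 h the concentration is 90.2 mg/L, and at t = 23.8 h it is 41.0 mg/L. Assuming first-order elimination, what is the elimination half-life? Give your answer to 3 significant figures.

18.9 hours

k = ln(C₁/C₂) / (t₂ − t₁) = ln(90.2/41.0) / (23.8 − 2.30)
  = 0.7885 / 21.50 = 0.03667 h⁻¹
t½ = ln 2 / k = ln 2 / 0.03667 ≈ 18.9 hours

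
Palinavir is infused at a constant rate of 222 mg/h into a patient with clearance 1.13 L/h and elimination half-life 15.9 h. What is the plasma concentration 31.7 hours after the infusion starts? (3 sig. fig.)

Css = rate / CL = 222 / 1.13 = 196.5 mg/L
k = ln 2 / 15.9 = 0.04359 h⁻¹
C(t) = Css (1 − e^(−kt)) = 196.5 × (1 − e^(−1.382)) = 196.5 × 0.7489 ≈ 147 mg/L

147 mg/L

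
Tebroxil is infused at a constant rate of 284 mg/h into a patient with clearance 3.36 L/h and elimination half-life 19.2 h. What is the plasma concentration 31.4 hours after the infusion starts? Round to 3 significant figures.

Css = rate / CL = 284 / 3.36 = 84.52 µg/mL
k = ln 2 / 19.2 = 0.03610 h⁻¹
C(t) = Css (1 − e^(−kt)) = 84.52 × (1 − e^(−1.134)) = 84.52 × 0.6781 ≈ 57.3 µg/mL

57.3 µg/mL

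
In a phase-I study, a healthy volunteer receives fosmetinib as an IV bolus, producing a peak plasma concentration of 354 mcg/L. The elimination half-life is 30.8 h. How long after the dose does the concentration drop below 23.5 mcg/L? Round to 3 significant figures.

k = ln 2 / 30.8 = 0.02250 h⁻¹
C(t) = C₀ e^(−kt)  ⇒  t = ln(C₀/C) / k
t = ln(354/23.5) / 0.02250 = 2.712 / 0.02250 ≈ 121 hours

121 hours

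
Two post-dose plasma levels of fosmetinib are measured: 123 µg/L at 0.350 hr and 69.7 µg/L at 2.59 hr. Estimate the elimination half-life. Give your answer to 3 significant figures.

2.73 hours

k = ln(C₁/C₂) / (t₂ − t₁) = ln(123/69.7) / (2.59 − 0.350)
  = 0.5680 / 2.240 = 0.2536 hr⁻¹
t½ = ln 2 / k = ln 2 / 0.2536 ≈ 2.73 hours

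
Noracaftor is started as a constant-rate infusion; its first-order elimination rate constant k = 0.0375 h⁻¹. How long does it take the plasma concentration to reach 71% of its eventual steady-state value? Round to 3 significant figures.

33.0 hours

f = 1 − e^(−kt)  ⇒  t = −ln(1 − f) / k
t = −ln(1 − 0.71) / 0.03750 = 1.238 / 0.03750 ≈ 33.0 hours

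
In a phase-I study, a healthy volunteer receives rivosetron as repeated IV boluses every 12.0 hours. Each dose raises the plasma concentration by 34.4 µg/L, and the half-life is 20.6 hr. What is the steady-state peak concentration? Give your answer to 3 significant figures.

k = ln 2 / 20.6 = 0.03365 hr⁻¹
Fraction remaining after one interval: e^(−kτ) = e^(−0.03365 × 12.0) = 0.6678
R = 1 / (1 − 0.6678) = 3.010
Css,max = 34.4 × 3.010 ≈ 104 µg/L

104 µg/L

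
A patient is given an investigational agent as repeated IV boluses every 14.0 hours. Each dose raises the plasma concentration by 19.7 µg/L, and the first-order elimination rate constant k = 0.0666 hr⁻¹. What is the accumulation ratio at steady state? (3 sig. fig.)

Fraction remaining after one interval: e^(−kτ) = e^(−0.06660 × 14.0) = 0.3936
R = 1 / (1 − 0.3936) = 1 / 0.6064 ≈ 1.65

1.65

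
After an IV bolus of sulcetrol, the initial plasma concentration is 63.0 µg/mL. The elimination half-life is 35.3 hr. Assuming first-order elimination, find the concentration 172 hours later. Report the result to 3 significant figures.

2.15 µg/mL

k = ln 2 / 35.3 = 0.01964 hr⁻¹
172 hr is 4.873 half-lives, so C = 63.0 × (1/2)^4.873 = 63.0 × 0.03414 ≈ 2.15 µg/mL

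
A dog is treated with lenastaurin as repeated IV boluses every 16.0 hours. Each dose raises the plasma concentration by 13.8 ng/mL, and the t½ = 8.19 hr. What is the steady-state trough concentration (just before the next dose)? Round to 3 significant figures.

k = ln 2 / 8.19 = 0.08463 hr⁻¹
Fraction remaining after one interval: e^(−kτ) = e^(−0.08463 × 16.0) = 0.2582
R = 1 / (1 − 0.2582) = 1.348
Css,max = 13.8 × 1.348 = 18.60 ng/mL
Css,min = Css,max × e^(−kτ) = 18.60 × 0.2582 ≈ 4.80 ng/mL

4.80 ng/mL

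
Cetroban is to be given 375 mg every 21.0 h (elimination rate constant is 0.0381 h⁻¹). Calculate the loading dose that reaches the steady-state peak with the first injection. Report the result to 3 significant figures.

681 mg

Accumulation ratio R = 1 / (1 − e^(−kτ)) = 1 / (1 − e^(−0.03810×21.0)) = 1 / (1 − 0.4493) = 1.816
Loading dose = maintenance dose × R = 375 × 1.816 ≈ 681 mg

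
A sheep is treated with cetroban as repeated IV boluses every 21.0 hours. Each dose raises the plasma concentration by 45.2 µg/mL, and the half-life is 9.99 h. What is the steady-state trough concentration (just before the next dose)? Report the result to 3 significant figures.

k = ln 2 / 9.99 = 0.06938 h⁻¹
Fraction remaining after one interval: e^(−kτ) = e^(−0.06938 × 21.0) = 0.2329
R = 1 / (1 − 0.2329) = 1.304
Css,max = 45.2 × 1.304 = 58.92 µg/mL
Css,min = Css,max × e^(−kτ) = 58.92 × 0.2329 ≈ 13.7 µg/mL

13.7 µg/mL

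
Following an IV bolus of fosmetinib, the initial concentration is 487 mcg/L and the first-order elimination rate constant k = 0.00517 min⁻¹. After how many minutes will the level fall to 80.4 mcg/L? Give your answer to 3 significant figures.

348 minutes

C(t) = C₀ e^(−kt)  ⇒  t = ln(C₀/C) / k
t = ln(487/80.4) / 0.005170 = 1.801 / 0.005170 ≈ 348 minutes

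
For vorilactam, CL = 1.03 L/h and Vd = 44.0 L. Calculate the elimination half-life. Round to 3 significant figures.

k = CL / V = 1.03 / 44.0 = 0.02341 h⁻¹
t½ = ln 2 / k = ln 2 / 0.02341 ≈ 29.6 hours

29.6 hours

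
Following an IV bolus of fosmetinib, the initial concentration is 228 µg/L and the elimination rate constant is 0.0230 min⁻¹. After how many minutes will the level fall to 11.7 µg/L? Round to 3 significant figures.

C(t) = C₀ e^(−kt)  ⇒  t = ln(C₀/C) / k
t = ln(228/11.7) / 0.02300 = 2.970 / 0.02300 ≈ 129 minutes

129 minutes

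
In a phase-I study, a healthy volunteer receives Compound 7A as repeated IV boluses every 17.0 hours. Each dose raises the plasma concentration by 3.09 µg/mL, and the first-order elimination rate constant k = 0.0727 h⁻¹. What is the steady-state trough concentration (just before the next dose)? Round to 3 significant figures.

Fraction remaining after one interval: e^(−kτ) = e^(−0.07270 × 17.0) = 0.2906
R = 1 / (1 − 0.2906) = 1.410
Css,max = 3.09 × 1.410 = 4.356 µg/mL
Css,min = Css,max × e^(−kτ) = 4.356 × 0.2906 ≈ 1.27 µg/mL

1.27 µg/mL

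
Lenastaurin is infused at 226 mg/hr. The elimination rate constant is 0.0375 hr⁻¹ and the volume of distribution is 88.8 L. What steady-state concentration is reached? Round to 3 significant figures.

CL = k · V = 0.0375 × 88.8 = 3.330 L/hr
Css = rate / CL = 226 / 3.330 ≈ 67.9 µg/mL

67.9 µg/mL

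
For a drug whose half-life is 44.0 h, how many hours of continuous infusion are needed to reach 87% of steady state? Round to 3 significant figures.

k = ln 2 / 44.0 = 0.01575 h⁻¹
f = 1 − e^(−kt)  ⇒  t = −ln(1 − f) / k
t = −ln(1 − 0.87) / 0.01575 = 2.040 / 0.01575 ≈ 130 hours

130 hours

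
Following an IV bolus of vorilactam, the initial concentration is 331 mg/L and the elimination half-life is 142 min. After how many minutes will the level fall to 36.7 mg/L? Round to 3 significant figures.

451 minutes

k = ln 2 / 142 = 0.004881 min⁻¹
C(t) = C₀ e^(−kt)  ⇒  t = ln(C₀/C) / k
t = ln(331/36.7) / 0.004881 = 2.199 / 0.004881 ≈ 451 minutes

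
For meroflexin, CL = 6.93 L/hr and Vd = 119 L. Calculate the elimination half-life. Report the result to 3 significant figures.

11.9 hours

k = CL / V = 6.93 / 119 = 0.05824 hr⁻¹
t½ = ln 2 / k = ln 2 / 0.05824 ≈ 11.9 hours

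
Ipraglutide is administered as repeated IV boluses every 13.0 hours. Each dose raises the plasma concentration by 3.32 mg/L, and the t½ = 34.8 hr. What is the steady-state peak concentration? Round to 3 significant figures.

14.6 mg/L

k = ln 2 / 34.8 = 0.01992 hr⁻¹
Fraction remaining after one interval: e^(−kτ) = e^(−0.01992 × 13.0) = 0.7719
R = 1 / (1 − 0.7719) = 4.384
Css,max = 3.32 × 4.384 ≈ 14.6 mg/L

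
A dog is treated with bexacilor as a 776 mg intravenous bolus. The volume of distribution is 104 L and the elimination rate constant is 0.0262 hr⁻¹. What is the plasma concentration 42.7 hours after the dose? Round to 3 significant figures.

2.44 mg/L

C₀ = dose / V = 776 / 104 = 7.462 mg/L
C(t) = C₀ e^(−kt) = 7.462 × e^(−0.02620 × 42.7) = 7.462 × e^(−1.119) = 7.462 × 0.3267 ≈ 2.44 mg/L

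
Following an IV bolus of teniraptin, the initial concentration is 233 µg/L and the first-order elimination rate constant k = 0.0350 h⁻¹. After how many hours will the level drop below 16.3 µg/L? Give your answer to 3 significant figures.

76.0 hours

C(t) = C₀ e^(−kt)  ⇒  t = ln(C₀/C) / k
t = ln(233/16.3) / 0.03500 = 2.660 / 0.03500 ≈ 76.0 hours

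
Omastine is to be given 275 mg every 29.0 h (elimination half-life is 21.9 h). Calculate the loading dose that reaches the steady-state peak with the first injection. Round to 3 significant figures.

458 mg

k = ln 2 / 21.9 = 0.03165 h⁻¹
Accumulation ratio R = 1 / (1 − e^(−kτ)) = 1 / (1 − e^(−0.03165×29.0)) = 1 / (1 − 0.3994) = 1.665
Loading dose = maintenance dose × R = 275 × 1.665 ≈ 458 mg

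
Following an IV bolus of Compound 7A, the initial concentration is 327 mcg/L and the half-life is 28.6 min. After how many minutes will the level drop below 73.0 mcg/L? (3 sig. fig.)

k = ln 2 / 28.6 = 0.02424 min⁻¹
C(t) = C₀ e^(−kt)  ⇒  t = ln(C₀/C) / k
t = ln(327/73.0) / 0.02424 = 1.500 / 0.02424 ≈ 61.9 minutes

61.9 minutes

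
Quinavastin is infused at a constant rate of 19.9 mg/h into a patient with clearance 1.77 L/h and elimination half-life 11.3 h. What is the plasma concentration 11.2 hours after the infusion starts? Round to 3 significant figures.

Css = rate / CL = 19.9 / 1.77 = 11.24 mg/L
k = ln 2 / 11.3 = 0.06134 h⁻¹
C(t) = Css (1 − e^(−kt)) = 11.24 × (1 − e^(−0.6870)) = 11.24 × 0.4969 ≈ 5.59 mg/L

5.59 mg/L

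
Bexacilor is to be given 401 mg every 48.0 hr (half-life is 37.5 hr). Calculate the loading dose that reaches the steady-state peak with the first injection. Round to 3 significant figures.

k = ln 2 / 37.5 = 0.01848 hr⁻¹
Accumulation ratio R = 1 / (1 − e^(−kτ)) = 1 / (1 − e^(−0.01848×48.0)) = 1 / (1 − 0.4118) = 1.700
Loading dose = maintenance dose × R = 401 × 1.700 ≈ 682 mg

682 mg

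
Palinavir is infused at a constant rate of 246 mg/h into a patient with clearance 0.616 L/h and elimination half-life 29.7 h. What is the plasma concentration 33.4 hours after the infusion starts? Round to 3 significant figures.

Css = rate / CL = 246 / 0.616 = 399.4 µg/mL
k = ln 2 / 29.7 = 0.02334 h⁻¹
C(t) = Css (1 − e^(−kt)) = 399.4 × (1 − e^(−0.7795)) = 399.4 × 0.5414 ≈ 216 µg/mL

216 µg/mL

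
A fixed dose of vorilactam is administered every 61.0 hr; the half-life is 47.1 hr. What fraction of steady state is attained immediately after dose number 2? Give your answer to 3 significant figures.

0.834

k = ln 2 / 47.1 = 0.01472 hr⁻¹
f_n = 1 − e^(−nkτ) = 1 − e^(−2 × 0.01472 × 61.0) = 1 − e^(−1.795) = 1 − 0.1661 ≈ 0.834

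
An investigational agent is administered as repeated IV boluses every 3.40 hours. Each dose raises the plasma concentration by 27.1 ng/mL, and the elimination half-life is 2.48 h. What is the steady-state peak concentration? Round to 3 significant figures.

44.2 ng/mL

k = ln 2 / 2.48 = 0.2795 h⁻¹
Fraction remaining after one interval: e^(−kτ) = e^(−0.2795 × 3.40) = 0.3866
R = 1 / (1 − 0.3866) = 1.630
Css,max = 27.1 × 1.630 ≈ 44.2 ng/mL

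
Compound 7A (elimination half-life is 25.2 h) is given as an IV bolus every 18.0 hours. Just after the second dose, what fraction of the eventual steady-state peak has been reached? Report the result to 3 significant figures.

0.629

k = ln 2 / 25.2 = 0.02751 h⁻¹
f_n = 1 − e^(−nkτ) = 1 − e^(−2 × 0.02751 × 18.0) = 1 − e^(−0.9902) = 1 − 0.3715 ≈ 0.629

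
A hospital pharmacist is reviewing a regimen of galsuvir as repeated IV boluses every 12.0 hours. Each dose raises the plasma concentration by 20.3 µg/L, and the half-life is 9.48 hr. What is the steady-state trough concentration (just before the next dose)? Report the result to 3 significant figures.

14.5 µg/L

k = ln 2 / 9.48 = 0.07312 hr⁻¹
Fraction remaining after one interval: e^(−kτ) = e^(−0.07312 × 12.0) = 0.4159
R = 1 / (1 − 0.4159) = 1.712
Css,max = 20.3 × 1.712 = 34.75 µg/L
Css,min = Css,max × e^(−kτ) = 34.75 × 0.4159 ≈ 14.5 µg/L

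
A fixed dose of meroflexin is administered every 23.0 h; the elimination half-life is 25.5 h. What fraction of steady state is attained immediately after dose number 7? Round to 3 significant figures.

0.987

k = ln 2 / 25.5 = 0.02718 h⁻¹
f_n = 1 − e^(−nkτ) = 1 − e^(−7 × 0.02718 × 23.0) = 1 − e^(−4.376) = 1 − 0.01257 ≈ 0.987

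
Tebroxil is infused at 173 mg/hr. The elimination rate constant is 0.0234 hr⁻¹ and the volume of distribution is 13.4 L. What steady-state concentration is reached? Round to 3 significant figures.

CL = k · V = 0.0234 × 13.4 = 0.3136 L/hr
Css = rate / CL = 173 / 0.3136 ≈ 552 µg/mL

552 µg/mL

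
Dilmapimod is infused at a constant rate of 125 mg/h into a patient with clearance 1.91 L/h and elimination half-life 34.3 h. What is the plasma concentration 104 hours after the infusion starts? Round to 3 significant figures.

Css = rate / CL = 125 / 1.91 = 65.45 µg/mL
k = ln 2 / 34.3 = 0.02021 h⁻¹
C(t) = Css (1 − e^(−kt)) = 65.45 × (1 − e^(−2.102)) = 65.45 × 0.8777 ≈ 57.4 µg/mL

57.4 µg/mL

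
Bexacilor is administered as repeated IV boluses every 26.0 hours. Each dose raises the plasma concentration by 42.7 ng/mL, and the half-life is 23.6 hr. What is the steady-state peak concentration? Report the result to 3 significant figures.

k = ln 2 / 23.6 = 0.02937 hr⁻¹
Fraction remaining after one interval: e^(−kτ) = e^(−0.02937 × 26.0) = 0.4660
R = 1 / (1 − 0.4660) = 1.873
Css,max = 42.7 × 1.873 ≈ 80.0 ng/mL

80.0 ng/mL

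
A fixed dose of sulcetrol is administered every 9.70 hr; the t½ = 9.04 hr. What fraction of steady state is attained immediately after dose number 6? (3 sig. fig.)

0.988

k = ln 2 / 9.04 = 0.07668 hr⁻¹
f_n = 1 − e^(−nkτ) = 1 − e^(−6 × 0.07668 × 9.70) = 1 − e^(−4.463) = 1 − 0.01153 ≈ 0.988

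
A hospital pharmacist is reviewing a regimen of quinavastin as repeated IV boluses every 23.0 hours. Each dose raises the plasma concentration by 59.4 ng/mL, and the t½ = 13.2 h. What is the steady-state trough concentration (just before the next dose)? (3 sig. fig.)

k = ln 2 / 13.2 = 0.05251 h⁻¹
Fraction remaining after one interval: e^(−kτ) = e^(−0.05251 × 23.0) = 0.2989
R = 1 / (1 − 0.2989) = 1.426
Css,max = 59.4 × 1.426 = 84.72 ng/mL
Css,min = Css,max × e^(−kτ) = 84.72 × 0.2989 ≈ 25.3 ng/mL

25.3 ng/mL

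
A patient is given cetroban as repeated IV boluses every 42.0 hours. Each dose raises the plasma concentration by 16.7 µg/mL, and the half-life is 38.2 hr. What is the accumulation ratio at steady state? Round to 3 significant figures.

k = ln 2 / 38.2 = 0.01815 hr⁻¹
Fraction remaining after one interval: e^(−kτ) = e^(−0.01815 × 42.0) = 0.4667
R = 1 / (1 − 0.4667) = 1 / 0.5333 ≈ 1.88

1.88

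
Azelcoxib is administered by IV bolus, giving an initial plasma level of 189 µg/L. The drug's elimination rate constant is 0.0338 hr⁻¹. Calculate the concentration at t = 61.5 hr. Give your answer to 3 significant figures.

C(t) = C₀ e^(−kt) = 189 × e^(−0.03380 × 61.5) = 189 × e^(−2.079) = 189 × 0.1251 ≈ 23.6 µg/L

23.6 µg/L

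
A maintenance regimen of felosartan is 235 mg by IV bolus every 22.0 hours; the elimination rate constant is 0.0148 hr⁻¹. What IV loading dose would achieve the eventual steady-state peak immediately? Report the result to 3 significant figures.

Accumulation ratio R = 1 / (1 − e^(−kτ)) = 1 / (1 − e^(−0.01480×22.0)) = 1 / (1 − 0.7221) = 3.598
Loading dose = maintenance dose × R = 235 × 3.598 ≈ 846 mg

846 mg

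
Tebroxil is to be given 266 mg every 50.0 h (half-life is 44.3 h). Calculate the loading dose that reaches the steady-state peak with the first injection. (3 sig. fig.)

k = ln 2 / 44.3 = 0.01565 h⁻¹
Accumulation ratio R = 1 / (1 − e^(−kτ)) = 1 / (1 − e^(−0.01565×50.0)) = 1 / (1 − 0.4573) = 1.843
Loading dose = maintenance dose × R = 266 × 1.843 ≈ 490 mg

490 mg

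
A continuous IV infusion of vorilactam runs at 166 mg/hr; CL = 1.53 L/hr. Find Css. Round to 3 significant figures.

Css = infusion rate / CL = 166 / 1.53 ≈ 108 mg/L

108 mg/L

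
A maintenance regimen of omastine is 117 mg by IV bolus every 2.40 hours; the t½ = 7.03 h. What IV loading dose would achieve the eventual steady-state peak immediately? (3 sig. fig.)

555 mg

k = ln 2 / 7.03 = 0.09860 h⁻¹
Accumulation ratio R = 1 / (1 − e^(−kτ)) = 1 / (1 − e^(−0.09860×2.40)) = 1 / (1 − 0.7893) = 4.746
Loading dose = maintenance dose × R = 117 × 4.746 ≈ 555 mg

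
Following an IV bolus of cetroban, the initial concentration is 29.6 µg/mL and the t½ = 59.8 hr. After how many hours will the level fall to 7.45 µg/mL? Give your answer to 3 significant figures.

k = ln 2 / 59.8 = 0.01159 hr⁻¹
C(t) = C₀ e^(−kt)  ⇒  t = ln(C₀/C) / k
t = ln(29.6/7.45) / 0.01159 = 1.380 / 0.01159 ≈ 119 hours

119 hours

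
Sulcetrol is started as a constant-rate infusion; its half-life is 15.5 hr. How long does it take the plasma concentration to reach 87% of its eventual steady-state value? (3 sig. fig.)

k = ln 2 / 15.5 = 0.04472 hr⁻¹
f = 1 − e^(−kt)  ⇒  t = −ln(1 − f) / k
t = −ln(1 − 0.87) / 0.04472 = 2.040 / 0.04472 ≈ 45.6 hours

45.6 hours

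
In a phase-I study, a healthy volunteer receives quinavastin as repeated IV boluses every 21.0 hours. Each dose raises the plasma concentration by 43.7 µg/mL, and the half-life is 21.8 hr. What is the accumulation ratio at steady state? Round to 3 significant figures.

2.05

k = ln 2 / 21.8 = 0.03180 hr⁻¹
Fraction remaining after one interval: e^(−kτ) = e^(−0.03180 × 21.0) = 0.5129
R = 1 / (1 − 0.5129) = 1 / 0.4871 ≈ 2.05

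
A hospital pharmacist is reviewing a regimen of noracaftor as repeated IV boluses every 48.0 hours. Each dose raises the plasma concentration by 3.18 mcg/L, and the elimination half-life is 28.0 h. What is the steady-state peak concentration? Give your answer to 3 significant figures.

k = ln 2 / 28.0 = 0.02476 h⁻¹
Fraction remaining after one interval: e^(−kτ) = e^(−0.02476 × 48.0) = 0.3048
R = 1 / (1 − 0.3048) = 1.438
Css,max = 3.18 × 1.438 ≈ 4.57 mcg/L

4.57 mcg/L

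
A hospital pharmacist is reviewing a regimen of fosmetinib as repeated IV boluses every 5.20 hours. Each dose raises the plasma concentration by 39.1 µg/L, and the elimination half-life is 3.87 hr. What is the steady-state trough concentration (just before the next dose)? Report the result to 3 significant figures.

25.4 µg/L

k = ln 2 / 3.87 = 0.1791 hr⁻¹
Fraction remaining after one interval: e^(−kτ) = e^(−0.1791 × 5.20) = 0.3940
R = 1 / (1 − 0.3940) = 1.650
Css,max = 39.1 × 1.650 = 64.52 µg/L
Css,min = Css,max × e^(−kτ) = 64.52 × 0.3940 ≈ 25.4 µg/L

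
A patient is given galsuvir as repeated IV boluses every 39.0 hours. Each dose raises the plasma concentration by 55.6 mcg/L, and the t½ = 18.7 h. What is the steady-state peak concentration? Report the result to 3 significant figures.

72.7 mcg/L

k = ln 2 / 18.7 = 0.03707 h⁻¹
Fraction remaining after one interval: e^(−kτ) = e^(−0.03707 × 39.0) = 0.2356
R = 1 / (1 − 0.2356) = 1.308
Css,max = 55.6 × 1.308 ≈ 72.7 mcg/L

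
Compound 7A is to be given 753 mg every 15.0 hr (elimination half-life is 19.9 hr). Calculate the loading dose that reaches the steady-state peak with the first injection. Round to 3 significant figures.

k = ln 2 / 19.9 = 0.03483 hr⁻¹
Accumulation ratio R = 1 / (1 − e^(−kτ)) = 1 / (1 − e^(−0.03483×15.0)) = 1 / (1 − 0.5931) = 2.457
Loading dose = maintenance dose × R = 753 × 2.457 ≈ 1850 mg

1850 mg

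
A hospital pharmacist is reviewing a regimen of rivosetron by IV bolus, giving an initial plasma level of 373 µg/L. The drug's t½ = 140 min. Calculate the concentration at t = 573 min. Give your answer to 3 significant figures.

k = ln 2 / 140 = 0.004951 min⁻¹
573 min is 4.093 half-lives, so C = 373 × (1/2)^4.093 = 373 × 0.05860 ≈ 21.9 µg/L

21.9 µg/L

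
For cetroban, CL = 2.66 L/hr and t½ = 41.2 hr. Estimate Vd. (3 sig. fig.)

158 L

k = ln 2 / t½ = ln 2 / 41.2 = 0.01682 hr⁻¹
V = CL / k = 2.66 / 0.01682 ≈ 158 L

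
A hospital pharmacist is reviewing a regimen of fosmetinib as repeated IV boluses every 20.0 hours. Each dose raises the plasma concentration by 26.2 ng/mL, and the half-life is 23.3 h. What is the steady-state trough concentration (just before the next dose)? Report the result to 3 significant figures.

32.2 ng/mL

k = ln 2 / 23.3 = 0.02975 h⁻¹
Fraction remaining after one interval: e^(−kτ) = e^(−0.02975 × 20.0) = 0.5516
R = 1 / (1 − 0.5516) = 2.230
Css,max = 26.2 × 2.230 = 58.43 ng/mL
Css,min = Css,max × e^(−kτ) = 58.43 × 0.5516 ≈ 32.2 ng/mL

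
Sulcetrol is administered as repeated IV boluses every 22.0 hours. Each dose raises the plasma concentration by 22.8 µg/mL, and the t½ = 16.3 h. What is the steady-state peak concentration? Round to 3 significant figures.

37.5 µg/mL

k = ln 2 / 16.3 = 0.04252 h⁻¹
Fraction remaining after one interval: e^(−kτ) = e^(−0.04252 × 22.0) = 0.3924
R = 1 / (1 − 0.3924) = 1.646
Css,max = 22.8 × 1.646 ≈ 37.5 µg/mL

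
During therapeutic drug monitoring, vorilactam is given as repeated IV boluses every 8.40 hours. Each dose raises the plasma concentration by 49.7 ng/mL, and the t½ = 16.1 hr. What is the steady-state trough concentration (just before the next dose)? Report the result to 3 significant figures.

k = ln 2 / 16.1 = 0.04305 hr⁻¹
Fraction remaining after one interval: e^(−kτ) = e^(−0.04305 × 8.40) = 0.6965
R = 1 / (1 − 0.6965) = 3.295
Css,max = 49.7 × 3.295 = 163.8 ng/mL
Css,min = Css,max × e^(−kτ) = 163.8 × 0.6965 ≈ 114 ng/mL

114 ng/mL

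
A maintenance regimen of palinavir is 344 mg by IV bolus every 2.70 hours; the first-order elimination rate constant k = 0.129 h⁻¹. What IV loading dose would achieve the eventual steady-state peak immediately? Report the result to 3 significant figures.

Accumulation ratio R = 1 / (1 − e^(−kτ)) = 1 / (1 − e^(−0.1290×2.70)) = 1 / (1 − 0.7059) = 3.400
Loading dose = maintenance dose × R = 344 × 3.400 ≈ 1170 mg

1170 mg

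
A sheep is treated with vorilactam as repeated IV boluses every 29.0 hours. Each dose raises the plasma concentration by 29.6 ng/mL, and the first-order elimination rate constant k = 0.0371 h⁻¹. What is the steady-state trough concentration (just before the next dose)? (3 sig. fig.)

15.3 ng/mL

Fraction remaining after one interval: e^(−kτ) = e^(−0.03710 × 29.0) = 0.3410
R = 1 / (1 − 0.3410) = 1.517
Css,max = 29.6 × 1.517 = 44.92 ng/mL
Css,min = Css,max × e^(−kτ) = 44.92 × 0.3410 ≈ 15.3 ng/mL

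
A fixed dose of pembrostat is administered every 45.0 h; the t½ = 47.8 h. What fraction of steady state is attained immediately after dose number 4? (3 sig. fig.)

k = ln 2 / 47.8 = 0.01450 h⁻¹
f_n = 1 − e^(−nkτ) = 1 − e^(−4 × 0.01450 × 45.0) = 1 − e^(−2.610) = 1 − 0.07352 ≈ 0.926

0.926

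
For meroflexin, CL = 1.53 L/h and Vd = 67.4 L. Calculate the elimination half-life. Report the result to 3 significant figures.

k = CL / V = 1.53 / 67.4 = 0.02270 h⁻¹
t½ = ln 2 / k = ln 2 / 0.02270 ≈ 30.5 hours

30.5 hours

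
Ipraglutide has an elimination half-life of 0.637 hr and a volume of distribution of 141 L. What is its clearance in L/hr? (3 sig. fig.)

153 L/hr

k = ln 2 / t½ = ln 2 / 0.637 = 1.088 hr⁻¹
CL = k · V = 1.088 × 141 ≈ 153 L/hr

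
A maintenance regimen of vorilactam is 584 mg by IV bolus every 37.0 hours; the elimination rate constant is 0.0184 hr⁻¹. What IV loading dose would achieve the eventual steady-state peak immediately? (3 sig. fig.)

Accumulation ratio R = 1 / (1 − e^(−kτ)) = 1 / (1 − e^(−0.01840×37.0)) = 1 / (1 − 0.5062) = 2.025
Loading dose = maintenance dose × R = 584 × 2.025 ≈ 1180 mg

1180 mg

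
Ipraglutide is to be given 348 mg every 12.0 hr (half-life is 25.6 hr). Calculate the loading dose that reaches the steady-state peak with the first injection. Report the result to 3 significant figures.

1250 mg

k = ln 2 / 25.6 = 0.02708 hr⁻¹
Accumulation ratio R = 1 / (1 − e^(−kτ)) = 1 / (1 − e^(−0.02708×12.0)) = 1 / (1 − 0.7226) = 3.605
Loading dose = maintenance dose × R = 348 × 3.605 ≈ 1250 mg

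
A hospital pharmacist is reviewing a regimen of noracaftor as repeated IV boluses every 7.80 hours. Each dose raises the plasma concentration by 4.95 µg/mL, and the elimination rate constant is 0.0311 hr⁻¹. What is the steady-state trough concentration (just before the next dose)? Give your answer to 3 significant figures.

18.0 µg/mL

Fraction remaining after one interval: e^(−kτ) = e^(−0.03110 × 7.80) = 0.7846
R = 1 / (1 − 0.7846) = 4.643
Css,max = 4.95 × 4.643 = 22.98 µg/mL
Css,min = Css,max × e^(−kτ) = 22.98 × 0.7846 ≈ 18.0 µg/mL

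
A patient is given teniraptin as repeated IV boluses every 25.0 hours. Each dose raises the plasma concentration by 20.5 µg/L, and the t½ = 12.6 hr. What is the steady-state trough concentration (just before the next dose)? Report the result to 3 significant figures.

k = ln 2 / 12.6 = 0.05501 hr⁻¹
Fraction remaining after one interval: e^(−kτ) = e^(−0.05501 × 25.0) = 0.2528
R = 1 / (1 − 0.2528) = 1.338
Css,max = 20.5 × 1.338 = 27.43 µg/L
Css,min = Css,max × e^(−kτ) = 27.43 × 0.2528 ≈ 6.93 µg/L

6.93 µg/L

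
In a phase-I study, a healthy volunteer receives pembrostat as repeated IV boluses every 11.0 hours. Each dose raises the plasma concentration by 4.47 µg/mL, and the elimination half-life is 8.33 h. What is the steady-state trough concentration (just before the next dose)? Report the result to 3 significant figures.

k = ln 2 / 8.33 = 0.08321 h⁻¹
Fraction remaining after one interval: e^(−kτ) = e^(−0.08321 × 11.0) = 0.4004
R = 1 / (1 − 0.4004) = 1.668
Css,max = 4.47 × 1.668 = 7.455 µg/mL
Css,min = Css,max × e^(−kτ) = 7.455 × 0.4004 ≈ 2.98 µg/mL

2.98 µg/mL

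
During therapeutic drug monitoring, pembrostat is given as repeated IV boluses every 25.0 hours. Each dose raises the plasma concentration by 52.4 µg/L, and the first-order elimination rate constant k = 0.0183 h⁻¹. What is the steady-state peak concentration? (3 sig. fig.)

Fraction remaining after one interval: e^(−kτ) = e^(−0.01830 × 25.0) = 0.6329
R = 1 / (1 − 0.6329) = 2.724
Css,max = 52.4 × 2.724 ≈ 143 µg/L

143 µg/L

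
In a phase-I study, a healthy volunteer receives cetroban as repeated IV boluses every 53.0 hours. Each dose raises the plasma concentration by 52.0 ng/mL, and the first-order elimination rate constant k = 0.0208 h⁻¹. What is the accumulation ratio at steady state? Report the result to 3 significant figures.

Fraction remaining after one interval: e^(−kτ) = e^(−0.02080 × 53.0) = 0.3321
R = 1 / (1 − 0.3321) = 1 / 0.6679 ≈ 1.50

1.50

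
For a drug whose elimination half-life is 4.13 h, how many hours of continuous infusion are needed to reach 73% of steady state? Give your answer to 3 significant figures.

k = ln 2 / 4.13 = 0.1678 h⁻¹
f = 1 − e^(−kt)  ⇒  t = −ln(1 − f) / k
t = −ln(1 − 0.73) / 0.1678 = 1.309 / 0.1678 ≈ 7.80 hours

7.80 hours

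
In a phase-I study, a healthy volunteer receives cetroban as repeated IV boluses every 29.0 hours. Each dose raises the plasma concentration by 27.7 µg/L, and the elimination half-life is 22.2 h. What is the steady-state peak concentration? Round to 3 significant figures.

k = ln 2 / 22.2 = 0.03122 h⁻¹
Fraction remaining after one interval: e^(−kτ) = e^(−0.03122 × 29.0) = 0.4044
R = 1 / (1 − 0.4044) = 1.679
Css,max = 27.7 × 1.679 ≈ 46.5 µg/L

46.5 µg/L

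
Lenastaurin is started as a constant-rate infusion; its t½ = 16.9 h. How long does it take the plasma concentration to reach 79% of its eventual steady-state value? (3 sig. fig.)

38.1 hours

k = ln 2 / 16.9 = 0.04101 h⁻¹
f = 1 − e^(−kt)  ⇒  t = −ln(1 − f) / k
t = −ln(1 − 0.79) / 0.04101 = 1.561 / 0.04101 ≈ 38.1 hours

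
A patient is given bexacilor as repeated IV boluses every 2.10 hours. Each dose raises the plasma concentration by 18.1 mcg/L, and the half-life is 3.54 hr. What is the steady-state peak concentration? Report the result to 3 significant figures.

k = ln 2 / 3.54 = 0.1958 hr⁻¹
Fraction remaining after one interval: e^(−kτ) = e^(−0.1958 × 2.10) = 0.6629
R = 1 / (1 − 0.6629) = 2.966
Css,max = 18.1 × 2.966 ≈ 53.7 mcg/L

53.7 mcg/L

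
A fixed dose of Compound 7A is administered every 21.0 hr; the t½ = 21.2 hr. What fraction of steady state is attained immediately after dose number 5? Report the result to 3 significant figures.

k = ln 2 / 21.2 = 0.03270 hr⁻¹
f_n = 1 − e^(−nkτ) = 1 − e^(−5 × 0.03270 × 21.0) = 1 − e^(−3.433) = 1 − 0.03229 ≈ 0.968

0.968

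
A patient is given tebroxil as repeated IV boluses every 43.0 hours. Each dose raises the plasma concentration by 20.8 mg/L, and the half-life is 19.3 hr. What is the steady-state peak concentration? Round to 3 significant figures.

k = ln 2 / 19.3 = 0.03591 hr⁻¹
Fraction remaining after one interval: e^(−kτ) = e^(−0.03591 × 43.0) = 0.2135
R = 1 / (1 − 0.2135) = 1.271
Css,max = 20.8 × 1.271 ≈ 26.4 mg/L

26.4 mg/L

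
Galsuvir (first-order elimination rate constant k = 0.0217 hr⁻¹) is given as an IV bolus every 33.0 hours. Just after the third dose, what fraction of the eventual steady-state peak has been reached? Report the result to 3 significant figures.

0.883

f_n = 1 − e^(−nkτ) = 1 − e^(−3 × 0.02170 × 33.0) = 1 − e^(−2.148) = 1 − 0.1167 ≈ 0.883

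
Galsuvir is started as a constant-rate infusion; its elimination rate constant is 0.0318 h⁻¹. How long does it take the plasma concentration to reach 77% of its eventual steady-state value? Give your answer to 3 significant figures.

46.2 hours

f = 1 − e^(−kt)  ⇒  t = −ln(1 − f) / k
t = −ln(1 − 0.77) / 0.03180 = 1.470 / 0.03180 ≈ 46.2 hours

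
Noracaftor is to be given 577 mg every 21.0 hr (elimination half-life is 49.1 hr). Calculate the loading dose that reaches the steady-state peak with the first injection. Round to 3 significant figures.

2250 mg

k = ln 2 / 49.1 = 0.01412 hr⁻¹
Accumulation ratio R = 1 / (1 − e^(−kτ)) = 1 / (1 − e^(−0.01412×21.0)) = 1 / (1 − 0.7434) = 3.898
Loading dose = maintenance dose × R = 577 × 3.898 ≈ 2250 mg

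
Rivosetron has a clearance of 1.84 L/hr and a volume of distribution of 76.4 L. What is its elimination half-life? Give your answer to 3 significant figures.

k = CL / V = 1.84 / 76.4 = 0.02408 hr⁻¹
t½ = ln 2 / k = ln 2 / 0.02408 ≈ 28.8 hours

28.8 hours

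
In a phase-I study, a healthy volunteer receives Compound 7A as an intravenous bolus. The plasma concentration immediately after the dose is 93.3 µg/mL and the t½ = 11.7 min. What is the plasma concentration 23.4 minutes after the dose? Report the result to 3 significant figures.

23.3 µg/mL

k = ln 2 / 11.7 = 0.05924 min⁻¹
C(t) = C₀ e^(−kt) = 93.3 × e^(−0.05924 × 23.4) = 93.3 × e^(−1.386) = 93.3 × 0.2500 ≈ 23.3 µg/mL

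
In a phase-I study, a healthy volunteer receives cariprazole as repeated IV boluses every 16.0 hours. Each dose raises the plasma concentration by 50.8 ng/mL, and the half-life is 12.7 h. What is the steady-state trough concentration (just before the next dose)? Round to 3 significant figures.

k = ln 2 / 12.7 = 0.05458 h⁻¹
Fraction remaining after one interval: e^(−kτ) = e^(−0.05458 × 16.0) = 0.4176
R = 1 / (1 − 0.4176) = 1.717
Css,max = 50.8 × 1.717 = 87.22 ng/mL
Css,min = Css,max × e^(−kτ) = 87.22 × 0.4176 ≈ 36.4 ng/mL

36.4 ng/mL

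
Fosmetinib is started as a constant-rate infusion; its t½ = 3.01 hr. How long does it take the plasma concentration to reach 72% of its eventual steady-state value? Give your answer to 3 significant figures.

k = ln 2 / 3.01 = 0.2303 hr⁻¹
f = 1 − e^(−kt)  ⇒  t = −ln(1 − f) / k
t = −ln(1 − 0.72) / 0.2303 = 1.273 / 0.2303 ≈ 5.53 hours

5.53 hours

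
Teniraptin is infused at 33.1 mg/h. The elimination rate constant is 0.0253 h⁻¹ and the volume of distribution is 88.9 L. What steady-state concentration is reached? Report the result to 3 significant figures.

CL = k · V = 0.0253 × 88.9 = 2.249 L/h
Css = rate / CL = 33.1 / 2.249 ≈ 14.7 mg/L

14.7 mg/L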